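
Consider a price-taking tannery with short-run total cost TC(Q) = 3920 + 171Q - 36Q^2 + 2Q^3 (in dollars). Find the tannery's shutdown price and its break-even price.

Shutdown price = $9; break-even price = $339

Shutdown price = min AVC. AVC = 171 - 36Q + 2Q^2, with vertex at Q = 9 and minimum $9.
ATC = 3920/Q + 171 - 36Q + 2Q^2. Setting dATC/dQ = −3920/Q^2 − 36 + 4Q = 0 gives Q = 14 (since 4·14^3 − 36·14^2 = 3920).
min ATC = 3920/14 + 171 − 36·14 + 2·14^2 = $339. That is the break-even price.
For $9 ≤ P < $339 the firm produces at a loss; below $9 it shuts down.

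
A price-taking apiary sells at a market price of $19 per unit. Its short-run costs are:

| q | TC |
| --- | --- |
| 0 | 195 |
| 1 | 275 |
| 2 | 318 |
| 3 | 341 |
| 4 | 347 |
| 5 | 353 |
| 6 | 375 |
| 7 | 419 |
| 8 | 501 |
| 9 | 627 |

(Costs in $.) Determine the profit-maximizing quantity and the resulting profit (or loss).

q = 0 (shut down); profit = -$195

Compute π = P·q − TC at each output: q=0: -195; q=1: -256; q=2: -280; q=3: -284; q=4: -271; q=5: -258; q=6: -261; q=7: -286; q=8: -349; q=9: -456.
Profit is highest at q = 0. Equivalently, the lowest AVC in the table is 180/6 ≈ $30 at q = 6, and P = $19 falls below it — price never covers variable cost, so the firm shuts down and loses only its fixed cost.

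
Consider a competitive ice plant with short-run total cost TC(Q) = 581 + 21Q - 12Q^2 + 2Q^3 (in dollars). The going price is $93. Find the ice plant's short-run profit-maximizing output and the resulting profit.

AVC = 21 - 12Q + 2Q^2 has its minimum $3 at Q = 3; price $93 clears that bar, so the firm operates.
MC = 21 - 24Q + 6Q^2. Setting P = MC and taking the root on the rising branch gives Q* = 6.
TR = 93·6 = 558. TC = 581 + 126 = 707. Profit = 558 − 707 = -$149.
That loss of $149 beats the $581 the firm would lose by shutting down; producing recovers $432 of fixed cost.

Profit = -$149 at Q = 6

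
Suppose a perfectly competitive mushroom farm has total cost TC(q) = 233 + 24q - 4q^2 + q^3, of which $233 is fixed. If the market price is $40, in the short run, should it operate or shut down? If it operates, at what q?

From TC, MC = TC'(q) = 24 - 8q + 3q^2 and AVC = VC/q = 24 - 4q + q^2.
The AVC parabola has its vertex at q = 4/2 = 2, where AVC = 24 - 4·2 + 2^2 = $20.
Because $40 ≥ $20, revenue can cover variable cost; the firm operates.
Set P = MC: 40 = 24 - 8q + 3q^2 → -16 - 8q + 3q^2 = 0. The roots are q = -4/3 and q = 4; the profit-maximizing output is on the rising part of MC, so q* = 4.
Check: AVC at q = 4 is $24 ≤ P, so revenue covers variable cost.
Profit = P·q − TC = 40·4 − 329 = -$169, a loss, but smaller than the $233 fixed cost the firm would lose by shutting down.

Produce at q = 4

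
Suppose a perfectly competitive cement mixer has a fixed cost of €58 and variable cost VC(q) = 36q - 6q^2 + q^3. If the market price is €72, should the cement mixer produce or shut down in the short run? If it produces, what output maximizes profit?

Produce at q = 6

Variable cost is VC = 36q - 6q^2 + q^3, so AVC = VC/q = 36 - 6q + q^2 and MC = dTC/dq = 36 - 12q + 3q^2.
AVC is minimized where dAVC/dq = -6 + 2q = 0, at q = 3; min AVC = 36 - 6·3 + 3^2 = €27.
Since P = €72 ≥ min AVC = €27, price covers variable cost and the firm should produce.
Set P = MC: 72 = 36 - 12q + 3q^2 → -36 - 12q + 3q^2 = 0. The roots are q = -2 and q = 6; the profit-maximizing output is on the rising part of MC, so q* = 6.
Check: AVC at q = 6 is €36 ≤ P, so revenue covers variable cost.
Profit = P·q − TC = 72·6 − 274 = €158.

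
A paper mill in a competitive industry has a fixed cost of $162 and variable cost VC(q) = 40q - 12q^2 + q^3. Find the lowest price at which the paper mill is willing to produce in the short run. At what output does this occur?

$4 per unit, at q = 6

The firm shuts down when price falls below the minimum of average variable cost. AVC = VC/q = 40 - 12q + q^2.
At the minimum of AVC, MC = AVC. MC = 40 - 24q + 3q^2; setting MC = AVC gives 2q^2 - 12q = 0, so q = 6. min AVC = 4.
For P < $4 the firm produces nothing.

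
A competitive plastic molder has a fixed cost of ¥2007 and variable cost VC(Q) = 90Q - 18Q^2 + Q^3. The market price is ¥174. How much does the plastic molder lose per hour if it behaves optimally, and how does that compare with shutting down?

Profit = -¥47 at Q = 14

AVC = 90 - 18Q + Q^2; min AVC = ¥9 at Q = 9. Since P = ¥174 ≥ min AVC, the firm produces.
MC = 90 - 36Q + 3Q^2. Setting P = MC and taking the root on the rising branch gives Q* = 14.
TR = 174·14 = 2436. TC = 2007 + 476 = 2483. Profit = 2436 − 2483 = -¥47.
Shutting down would mean losing the fixed cost of ¥2007, so operating at a loss of ¥47 is better by ¥1960.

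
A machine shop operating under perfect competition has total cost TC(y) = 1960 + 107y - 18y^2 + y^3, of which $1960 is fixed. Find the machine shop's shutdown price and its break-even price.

AVC = 107 - 18y + y^2; minimized at y = 9, giving min AVC = $26. That is the shutdown price.
ATC = 1960/y + 107 - 18y + y^2. Setting dATC/dy = −1960/y^2 − 18 + 2y = 0 gives y = 14 (since 2·14^3 − 18·14^2 = 1960).
min ATC = 1960/14 + 107 − 18·14 + 14^2 = $191. That is the break-even price.
For $26 ≤ P < $191 the firm produces at a loss; below $26 it shuts down.

Shutdown price = $26; break-even price = $191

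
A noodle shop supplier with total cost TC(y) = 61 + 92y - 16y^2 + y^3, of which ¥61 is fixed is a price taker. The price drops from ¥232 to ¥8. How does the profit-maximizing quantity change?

MC = 92 - 32y + 3y^2; the shutdown threshold is min AVC = ¥28 (at y = 8).
With P = ¥232 above the shutdown price, P = MC gives y = 14.
At P = ¥8 < min AVC = ¥28, price no longer covers variable cost at any output, so the firm shuts down: y = 0.

Output falls from 14 to 0 (the firm shuts down)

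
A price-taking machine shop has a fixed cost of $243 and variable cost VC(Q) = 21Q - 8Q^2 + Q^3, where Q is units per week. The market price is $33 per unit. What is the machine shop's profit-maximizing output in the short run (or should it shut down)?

Produce at Q = 6

Strip out fixed cost: VC = 21Q - 8Q^2 + Q^3. Then AVC = 21 - 8Q + Q^2 and MC = 21 - 16Q + 3Q^2.
The AVC parabola has its vertex at Q = 8/2 = 4, where AVC = 21 - 8·4 + 4^2 = $5.
P = $33 exceeds min AVC = $5, so the firm stays open.
Set P = MC: 33 = 21 - 16Q + 3Q^2 → -12 - 16Q + 3Q^2 = 0. The roots are Q = -2/3 and Q = 6; the profit-maximizing output is on the rising part of MC, so Q* = 6.
Check: AVC at Q = 6 is $9 ≤ P, so revenue covers variable cost.
Profit = P·Q − TC = 33·6 − 297 = -$99, a loss, but smaller than the $243 fixed cost the firm would lose by shutting down.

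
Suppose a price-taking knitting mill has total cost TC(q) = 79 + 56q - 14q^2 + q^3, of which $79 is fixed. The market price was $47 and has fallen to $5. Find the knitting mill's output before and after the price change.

AVC = 56 - 14q + q^2, minimized at q = 7 where min AVC = $7. MC = 56 - 28q + 3q^2.
With P = $47 above the shutdown price, P = MC gives q = 9.
At P = $5 < min AVC = $7, price no longer covers variable cost at any output, so the firm shuts down: q = 0.

Output falls from 9 to 0 (the firm shuts down)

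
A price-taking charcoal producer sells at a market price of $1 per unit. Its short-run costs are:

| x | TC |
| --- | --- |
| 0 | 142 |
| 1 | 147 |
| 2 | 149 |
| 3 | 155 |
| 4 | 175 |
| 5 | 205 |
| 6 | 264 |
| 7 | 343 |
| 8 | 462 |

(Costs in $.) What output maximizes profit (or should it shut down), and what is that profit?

Profit at each row (π = 1x − TC): x=0: -142; x=1: -146; x=2: -147; x=3: -152; x=4: -171; x=5: -200; x=6: -258; x=7: -336; x=8: -454.
Profit is highest at x = 0. Equivalently, the lowest AVC in the table is 7/2 ≈ $3.50 at x = 2, and P = $1 falls below it — price never covers variable cost, so the firm shuts down and loses only its fixed cost.

x = 0 (shut down); profit = -$142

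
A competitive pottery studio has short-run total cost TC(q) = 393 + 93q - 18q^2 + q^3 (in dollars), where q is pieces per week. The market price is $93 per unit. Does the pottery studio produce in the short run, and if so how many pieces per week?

Strip out fixed cost: VC = 93q - 18q^2 + q^3. Then AVC = 93 - 18q + q^2 and MC = 93 - 36q + 3q^2.
AVC hits its minimum where MC = AVC, at q = 9, giving min AVC = 93 - 18·9 + 9^2 = $12.
Because $93 ≥ $12, revenue can cover variable cost; the firm operates.
Set P = MC: 93 = 93 - 36q + 3q^2 → -36q + 3q^2 = 0. The roots are q = 0 and q = 12; the profit-maximizing output is on the rising part of MC, so q* = 12.
Check: AVC at q = 12 is $21 ≤ P, so revenue covers variable cost.
Profit = P·q − TC = 93·12 − 645 = $471.

Produce at q = 12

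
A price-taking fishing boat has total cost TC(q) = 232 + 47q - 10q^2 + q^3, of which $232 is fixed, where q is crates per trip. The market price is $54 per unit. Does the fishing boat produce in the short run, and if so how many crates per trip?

Produce at q = 7

From TC, MC = TC'(q) = 47 - 20q + 3q^2 and AVC = VC/q = 47 - 10q + q^2.
AVC is minimized where dAVC/dq = -10 + 2q = 0, at q = 5; min AVC = 47 - 10·5 + 5^2 = $22.
Because $54 ≥ $22, revenue can cover variable cost; the firm operates.
Solving P = MC: -7 - 20q + 3q^2 = 0 ⇒ q = -1/3 or 7. On the upward-sloping branch, q* = 7.
Check: AVC at q = 7 is $26 ≤ P, so revenue covers variable cost.
Profit = P·q − TC = 54·7 − 414 = -$36, a loss, but smaller than the $232 fixed cost the firm would lose by shutting down.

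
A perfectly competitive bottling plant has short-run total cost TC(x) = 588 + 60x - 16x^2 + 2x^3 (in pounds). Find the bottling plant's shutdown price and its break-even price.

Shutdown price = £28; break-even price = £130

AVC = 60 - 16x + 2x^2; minimized at x = 4, giving min AVC = £28. That is the shutdown price.
ATC = 588/x + 60 - 16x + 2x^2. Setting dATC/dx = −588/x^2 − 16 + 4x = 0 gives x = 7 (since 4·7^3 − 16·7^2 = 588).
min ATC = 588/7 + 60 − 16·7 + 2·7^2 = £130. That is the break-even price.
Between these two prices the firm operates at a loss; above £130 it earns a profit.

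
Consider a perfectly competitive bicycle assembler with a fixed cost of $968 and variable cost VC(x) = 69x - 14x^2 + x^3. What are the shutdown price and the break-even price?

Shutdown price = $20; break-even price = $124

AVC = 69 - 14x + x^2; minimized at x = 7, giving min AVC = $20. That is the shutdown price.
ATC = 968/x + 69 - 14x + x^2. Setting dATC/dx = −968/x^2 − 14 + 2x = 0 gives x = 11 (since 2·11^3 − 14·11^2 = 968).
min ATC = 968/11 + 69 − 14·11 + 11^2 = $124. That is the break-even price.
Between these two prices the firm operates at a loss; above $124 it earns a profit.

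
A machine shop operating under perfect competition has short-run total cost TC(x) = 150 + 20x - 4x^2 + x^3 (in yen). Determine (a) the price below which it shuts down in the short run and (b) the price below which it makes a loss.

Shutdown price = ¥16; break-even price = ¥55

AVC = 20 - 4x + x^2; minimized at x = 2, giving min AVC = ¥16. That is the shutdown price.
ATC = 150/x + 20 - 4x + x^2. Setting dATC/dx = −150/x^2 − 4 + 2x = 0 gives x = 5 (since 2·5^3 − 4·5^2 = 150).
min ATC = 150/5 + 20 − 4·5 + 5^2 = ¥55. That is the break-even price.
Between these two prices the firm operates at a loss; above ¥55 it earns a profit.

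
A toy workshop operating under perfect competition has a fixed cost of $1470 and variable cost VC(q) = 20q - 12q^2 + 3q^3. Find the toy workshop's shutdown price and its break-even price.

AVC = 20 - 12q + 3q^2; minimized at q = 2, giving min AVC = $8. That is the shutdown price.
ATC = 1470/q + 20 - 12q + 3q^2. Setting dATC/dq = −1470/q^2 − 12 + 6q = 0 gives q = 7 (since 6·7^3 − 12·7^2 = 1470).
min ATC = 1470/7 + 20 − 12·7 + 3·7^2 = $293. That is the break-even price.
For $8 ≤ P < $293 the firm produces at a loss; below $8 it shuts down.

Shutdown price = $8; break-even price = $293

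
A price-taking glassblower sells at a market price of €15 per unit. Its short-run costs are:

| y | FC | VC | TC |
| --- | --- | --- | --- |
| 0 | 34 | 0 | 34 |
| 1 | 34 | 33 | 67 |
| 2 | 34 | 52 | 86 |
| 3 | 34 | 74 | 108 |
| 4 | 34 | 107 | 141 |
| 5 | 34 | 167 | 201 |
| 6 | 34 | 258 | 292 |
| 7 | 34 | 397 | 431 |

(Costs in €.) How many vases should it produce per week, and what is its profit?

Profit at each row (π = 15y − TC): y=0: -34; y=1: -52; y=2: -56; y=3: -63; y=4: -81; y=5: -126; y=6: -202; y=7: -326.
Profit is highest at y = 0. Equivalently, the lowest AVC in the table is 74/3 ≈ €24.67 at y = 3, and P = €15 falls below it — price never covers variable cost, so the firm shuts down and loses only its fixed cost.

y = 0 (shut down); profit = -€34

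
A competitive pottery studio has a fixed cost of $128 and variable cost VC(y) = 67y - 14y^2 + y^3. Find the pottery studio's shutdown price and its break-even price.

Shutdown price = $18; break-even price = $35

AVC = 67 - 14y + y^2; minimized at y = 7, giving min AVC = $18. That is the shutdown price.
ATC = 128/y + 67 - 14y + y^2. Setting dATC/dy = −128/y^2 − 14 + 2y = 0 gives y = 8 (since 2·8^3 − 14·8^2 = 128).
min ATC = 128/8 + 67 − 14·8 + 8^2 = $35. That is the break-even price.
Between these two prices the firm operates at a loss; above $35 it earns a profit.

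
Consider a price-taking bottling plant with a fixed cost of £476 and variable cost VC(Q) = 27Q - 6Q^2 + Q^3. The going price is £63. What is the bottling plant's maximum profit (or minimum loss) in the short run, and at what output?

Profit = -£260 at Q = 6

AVC = 27 - 6Q + Q^2; min AVC = £18 at Q = 3. Since P = £63 ≥ min AVC, the firm produces.
With MC = 27 - 12Q + 3Q^2, P = MC on the upward-sloping part at Q* = 6.
TR = 63·6 = 378. TC = 476 + 162 = 638. Profit = 378 − 638 = -£260.
Shutting down would mean losing the fixed cost of £476, so operating at a loss of £260 is better by £216.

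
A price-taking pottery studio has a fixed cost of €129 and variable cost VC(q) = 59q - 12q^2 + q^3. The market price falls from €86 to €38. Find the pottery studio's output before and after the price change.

Output falls from 9 to 7

AVC = 59 - 12q + q^2, minimized at q = 6 where min AVC = €23. MC = 59 - 24q + 3q^2.
With P = €86 above the shutdown price, P = MC gives q = 9.
At P = €38 ≥ min AVC, set P = MC: q = 7. The firm stays open but cuts output.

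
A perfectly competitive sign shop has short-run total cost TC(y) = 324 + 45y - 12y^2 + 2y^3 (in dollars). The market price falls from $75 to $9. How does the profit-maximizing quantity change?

Output falls from 5 to 0 (the firm shuts down)

MC = 45 - 24y + 6y^2; the shutdown threshold is min AVC = $27 (at y = 3).
At P = $75 ≥ min AVC, set P = MC on the rising branch: y = 5.
At P = $9 < min AVC = $27, price no longer covers variable cost at any output, so the firm shuts down: y = 0.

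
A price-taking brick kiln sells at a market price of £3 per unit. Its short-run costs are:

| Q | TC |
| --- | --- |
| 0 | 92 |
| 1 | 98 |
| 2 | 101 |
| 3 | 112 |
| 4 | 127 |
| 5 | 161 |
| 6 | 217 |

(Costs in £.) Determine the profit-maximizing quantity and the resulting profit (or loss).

Compute π = P·Q − TC at each output: Q=0: -92; Q=1: -95; Q=2: -95; Q=3: -103; Q=4: -115; Q=5: -146; Q=6: -199.
Profit is highest at Q = 0. Equivalently, the lowest AVC in the table is 9/2 ≈ £4.50 at Q = 2, and P = £3 falls below it — price never covers variable cost, so the firm shuts down and loses only its fixed cost.

Q = 0 (shut down); profit = -£92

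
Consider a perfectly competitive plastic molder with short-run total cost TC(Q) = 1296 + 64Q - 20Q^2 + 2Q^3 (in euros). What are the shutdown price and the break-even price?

Shutdown price = €14; break-even price = €190

Shutdown price = min AVC. AVC = 64 - 20Q + 2Q^2, with vertex at Q = 5 and minimum €14.
ATC = 1296/Q + 64 - 20Q + 2Q^2. Setting dATC/dQ = −1296/Q^2 − 20 + 4Q = 0 gives Q = 9 (since 4·9^3 − 20·9^2 = 1296).
min ATC = 1296/9 + 64 − 20·9 + 2·9^2 = €190. That is the break-even price.
Between these two prices the firm operates at a loss; above €190 it earns a profit.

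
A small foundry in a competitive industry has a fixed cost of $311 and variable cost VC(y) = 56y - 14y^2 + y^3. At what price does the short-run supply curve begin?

$7 per unit

Short-run supply begins at min AVC. From VC = 56y - 14y^2 + y^3, AVC = 56 - 14y + y^2.
dAVC/dy = -14 + 2y = 0 gives y = 7. min AVC = 56 - 14·7 + 7^2 = 7.
The firm shuts down for any P below $7.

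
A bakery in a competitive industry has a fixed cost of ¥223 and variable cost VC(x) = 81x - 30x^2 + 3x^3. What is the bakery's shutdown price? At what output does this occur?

¥6 per unit, at x = 5

The shutdown price is the minimum of AVC. VC = 81x - 30x^2 + 3x^3, so AVC = 81 - 30x + 3x^2.
At the minimum of AVC, MC = AVC. MC = 81 - 60x + 9x^2; setting MC = AVC gives 6x^2 - 30x = 0, so x = 5. min AVC = 6.
So the shutdown price is ¥6.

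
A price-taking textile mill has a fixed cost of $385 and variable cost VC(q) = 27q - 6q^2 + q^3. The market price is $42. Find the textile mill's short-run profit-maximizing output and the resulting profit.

Profit = -$285 at q = 5

AVC = 27 - 6q + q^2; min AVC = $18 at q = 3. Since P = $42 ≥ min AVC, the firm produces.
MC = 27 - 12q + 3q^2. Setting P = MC and taking the root on the rising branch gives q* = 5.
TR = 42·5 = 210. TC = 385 + 110 = 495. Profit = 210 − 495 = -$285.
Shutting down would mean losing the fixed cost of $385, so operating at a loss of $285 is better by $100.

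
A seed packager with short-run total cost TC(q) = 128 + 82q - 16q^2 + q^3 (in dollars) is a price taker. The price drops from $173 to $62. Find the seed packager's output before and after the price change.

Output falls from 13 to 10

AVC = 82 - 16q + q^2, minimized at q = 8 where min AVC = $18. MC = 82 - 32q + 3q^2.
With P = $173 above the shutdown price, P = MC gives q = 13.
At P = $62 ≥ min AVC, set P = MC: q = 10. The firm stays open but cuts output.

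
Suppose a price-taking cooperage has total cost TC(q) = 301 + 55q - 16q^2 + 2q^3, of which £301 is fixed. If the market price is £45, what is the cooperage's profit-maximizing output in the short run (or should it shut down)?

Produce at q = 5

Variable cost is VC = 55q - 16q^2 + 2q^3, so AVC = VC/q = 55 - 16q + 2q^2 and MC = dTC/dq = 55 - 32q + 6q^2.
The AVC parabola has its vertex at q = 16/4 = 4, where AVC = 55 - 16·4 + 2·4^2 = £23.
Because £45 ≥ £23, revenue can cover variable cost; the firm operates.
Solving P = MC: 10 - 32q + 6q^2 = 0 ⇒ q = 1/3 or 5. On the upward-sloping branch, q* = 5.
Check: AVC at q = 5 is £25 ≤ P, so revenue covers variable cost.
Profit = P·q − TC = 45·5 − 426 = -£201, a loss, but smaller than the £301 fixed cost the firm would lose by shutting down.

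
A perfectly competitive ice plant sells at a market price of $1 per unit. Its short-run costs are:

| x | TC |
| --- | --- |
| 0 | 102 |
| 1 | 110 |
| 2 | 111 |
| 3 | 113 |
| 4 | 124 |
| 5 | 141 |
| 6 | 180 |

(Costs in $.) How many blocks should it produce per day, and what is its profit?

x = 0 (shut down); profit = -$102

Compute π = P·x − TC at each output: x=0: -102; x=1: -109; x=2: -109; x=3: -110; x=4: -120; x=5: -136; x=6: -174.
Profit is highest at x = 0. Equivalently, the lowest AVC in the table is 11/3 ≈ $3.67 at x = 3, and P = $1 falls below it — price never covers variable cost, so the firm shuts down and loses only its fixed cost.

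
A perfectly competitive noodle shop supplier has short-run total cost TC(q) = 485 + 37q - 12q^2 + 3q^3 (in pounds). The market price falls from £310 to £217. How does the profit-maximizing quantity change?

Output falls from 7 to 6

MC = 37 - 24q + 9q^2; the shutdown threshold is min AVC = £25 (at q = 2).
With P = £310 above the shutdown price, P = MC gives q = 7.
At P = £217 ≥ min AVC, set P = MC: q = 6. The firm stays open but cuts output.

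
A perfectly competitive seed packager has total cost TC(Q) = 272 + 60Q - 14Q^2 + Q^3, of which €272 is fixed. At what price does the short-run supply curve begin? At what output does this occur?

€11 per unit, at Q = 7

The firm shuts down when price falls below the minimum of average variable cost. AVC = VC/Q = 60 - 14Q + Q^2.
At the minimum of AVC, MC = AVC. MC = 60 - 28Q + 3Q^2; setting MC = AVC gives 2Q^2 - 14Q = 0, so Q = 7. min AVC = 11.
So the shutdown price is €11.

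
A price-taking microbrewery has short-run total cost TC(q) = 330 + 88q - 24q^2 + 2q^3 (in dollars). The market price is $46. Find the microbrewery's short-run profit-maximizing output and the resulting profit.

AVC = 88 - 24q + 2q^2; min AVC = $16 at q = 6. Since P = $46 ≥ min AVC, the firm produces.
MC = 88 - 48q + 6q^2. Setting P = MC and taking the root on the rising branch gives q* = 7.
TR = 46·7 = 322. TC = 330 + 126 = 456. Profit = 322 − 456 = -$134.
By producing, the firm covers all variable cost plus $196 of fixed cost; shutting down would lose the full $330.

Profit = -$134 at q = 7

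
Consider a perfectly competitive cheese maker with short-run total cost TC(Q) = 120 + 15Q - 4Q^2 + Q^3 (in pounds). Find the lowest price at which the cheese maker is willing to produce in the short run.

The firm shuts down when price falls below the minimum of average variable cost. AVC = VC/Q = 15 - 4Q + Q^2.
dAVC/dQ = -4 + 2Q = 0 gives Q = 2. min AVC = 15 - 4·2 + 2^2 = 11.
So the shutdown price is £11.

£11 per unit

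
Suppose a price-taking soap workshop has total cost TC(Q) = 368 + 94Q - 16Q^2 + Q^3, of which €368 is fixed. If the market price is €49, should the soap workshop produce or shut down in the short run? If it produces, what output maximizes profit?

Produce at Q = 9

From TC, MC = TC'(Q) = 94 - 32Q + 3Q^2 and AVC = VC/Q = 94 - 16Q + Q^2.
AVC hits its minimum where MC = AVC, at Q = 8, giving min AVC = 94 - 16·8 + 8^2 = €30.
Since P = €49 ≥ min AVC = €30, price covers variable cost and the firm should produce.
Solving P = MC: 45 - 32Q + 3Q^2 = 0 ⇒ Q = 5/3 or 9. On the upward-sloping branch, Q* = 9.
Check: AVC at Q = 9 is €31 ≤ P, so revenue covers variable cost.
Profit = P·Q − TC = 49·9 − 647 = -€206, a loss, but smaller than the €368 fixed cost the firm would lose by shutting down.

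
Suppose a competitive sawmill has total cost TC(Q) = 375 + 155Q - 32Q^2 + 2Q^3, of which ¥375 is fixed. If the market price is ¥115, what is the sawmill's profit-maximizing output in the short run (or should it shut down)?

Strip out fixed cost: VC = 155Q - 32Q^2 + 2Q^3. Then AVC = 155 - 32Q + 2Q^2 and MC = 155 - 64Q + 6Q^2.
AVC is minimized where dAVC/dQ = -32 + 4Q = 0, at Q = 8; min AVC = 155 - 32·8 + 2·8^2 = ¥27.
Because ¥115 ≥ ¥27, revenue can cover variable cost; the firm operates.
Set P = MC: 115 = 155 - 64Q + 6Q^2 → 40 - 64Q + 6Q^2 = 0. The roots are Q = 2/3 and Q = 10; the profit-maximizing output is on the rising part of MC, so Q* = 10.
Check: AVC at Q = 10 is ¥35 ≤ P, so revenue covers variable cost.
Profit = P·Q − TC = 115·10 − 725 = ¥425.

Produce at Q = 10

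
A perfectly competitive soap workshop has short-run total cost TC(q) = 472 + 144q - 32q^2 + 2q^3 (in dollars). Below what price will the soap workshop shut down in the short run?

The firm shuts down when price falls below the minimum of average variable cost. AVC = VC/q = 144 - 32q + 2q^2.
dAVC/dq = -32 + 4q = 0 gives q = 8. min AVC = 144 - 32·8 + 2·8^2 = 16.
The firm shuts down for any P below $16.

$16 per unit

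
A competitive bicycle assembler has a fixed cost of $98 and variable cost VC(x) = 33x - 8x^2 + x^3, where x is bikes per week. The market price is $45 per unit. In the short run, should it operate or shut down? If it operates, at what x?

Produce at x = 6

Variable cost is VC = 33x - 8x^2 + x^3, so AVC = VC/x = 33 - 8x + x^2 and MC = dTC/dx = 33 - 16x + 3x^2.
The AVC parabola has its vertex at x = 8/2 = 4, where AVC = 33 - 8·4 + 4^2 = $17.
P = $45 exceeds min AVC = $17, so the firm stays open.
Set P = MC: 45 = 33 - 16x + 3x^2 → -12 - 16x + 3x^2 = 0. The roots are x = -2/3 and x = 6; the profit-maximizing output is on the rising part of MC, so x* = 6.
Check: AVC at x = 6 is $21 ≤ P, so revenue covers variable cost.
Profit = P·x − TC = 45·6 − 224 = $46.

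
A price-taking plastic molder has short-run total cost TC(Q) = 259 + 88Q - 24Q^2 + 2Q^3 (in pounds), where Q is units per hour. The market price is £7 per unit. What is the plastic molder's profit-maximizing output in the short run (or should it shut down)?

Shut down

Variable cost is VC = 88Q - 24Q^2 + 2Q^3, so AVC = VC/Q = 88 - 24Q + 2Q^2 and MC = dTC/dQ = 88 - 48Q + 6Q^2.
AVC hits its minimum where MC = AVC, at Q = 6, giving min AVC = 88 - 24·6 + 2·6^2 = £16.
P = £7 lies below min AVC = £16; no output level covers variable cost.
Shutting down limits the loss to fixed cost, £259.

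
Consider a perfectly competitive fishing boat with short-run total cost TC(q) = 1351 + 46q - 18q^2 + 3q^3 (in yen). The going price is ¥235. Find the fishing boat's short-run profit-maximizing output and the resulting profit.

AVC = 46 - 18q + 3q^2; min AVC = ¥19 at q = 3. Since P = ¥235 ≥ min AVC, the firm produces.
MC = 46 - 36q + 9q^2. Setting P = MC and taking the root on the rising branch gives q* = 7.
TR = 235·7 = 1645. TC = 1351 + 469 = 1820. Profit = 1645 − 1820 = -¥175.
Shutting down would mean losing the fixed cost of ¥1351, so operating at a loss of ¥175 is better by ¥1176.

Profit = -¥175 at q = 7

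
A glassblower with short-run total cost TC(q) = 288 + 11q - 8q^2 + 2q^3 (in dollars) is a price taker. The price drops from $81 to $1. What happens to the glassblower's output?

AVC = 11 - 8q + 2q^2, minimized at q = 2 where min AVC = $3. MC = 11 - 16q + 6q^2.
With P = $81 above the shutdown price, P = MC gives q = 5.
At P = $1 < min AVC = $3, price no longer covers variable cost at any output, so the firm shuts down: q = 0.

Output falls from 5 to 0 (the firm shuts down)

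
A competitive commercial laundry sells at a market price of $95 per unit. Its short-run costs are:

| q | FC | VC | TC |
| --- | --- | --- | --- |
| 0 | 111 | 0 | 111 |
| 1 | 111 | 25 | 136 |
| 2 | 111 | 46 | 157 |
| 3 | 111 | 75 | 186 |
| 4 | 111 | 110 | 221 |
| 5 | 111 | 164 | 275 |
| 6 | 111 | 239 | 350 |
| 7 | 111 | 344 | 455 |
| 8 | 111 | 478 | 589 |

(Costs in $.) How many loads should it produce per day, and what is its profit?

q = 6; profit = $220

Tabulate TR − TC: q=0: -111; q=1: -41; q=2: 33; q=3: 99; q=4: 159; q=5: 200; q=6: 220; q=7: 210; q=8: 171.
Profit is maximized at q = 6. AVC there is 239/6 = $39.83 ≤ P, so producing beats shutting down (which would give -$111).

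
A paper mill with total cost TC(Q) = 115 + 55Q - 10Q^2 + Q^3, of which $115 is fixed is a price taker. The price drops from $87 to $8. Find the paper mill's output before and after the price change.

Output falls from 8 to 0 (the firm shuts down)

MC = 55 - 20Q + 3Q^2; the shutdown threshold is min AVC = $30 (at Q = 5).
At P = $87 ≥ min AVC, set P = MC on the rising branch: Q = 8.
At P = $8 < min AVC = $30, price no longer covers variable cost at any output, so the firm shuts down: Q = 0.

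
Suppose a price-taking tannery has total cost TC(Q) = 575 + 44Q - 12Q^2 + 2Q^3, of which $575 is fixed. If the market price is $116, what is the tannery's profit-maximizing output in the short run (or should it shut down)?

Produce at Q = 6

Variable cost is VC = 44Q - 12Q^2 + 2Q^3, so AVC = VC/Q = 44 - 12Q + 2Q^2 and MC = dTC/dQ = 44 - 24Q + 6Q^2.
The AVC parabola has its vertex at Q = 12/4 = 3, where AVC = 44 - 12·3 + 2·3^2 = $26.
Because $116 ≥ $26, revenue can cover variable cost; the firm operates.
Set P = MC: 116 = 44 - 24Q + 6Q^2 → -72 - 24Q + 6Q^2 = 0. The roots are Q = -2 and Q = 6; the profit-maximizing output is on the rising part of MC, so Q* = 6.
Check: AVC at Q = 6 is $44 ≤ P, so revenue covers variable cost.
Profit = P·Q − TC = 116·6 − 839 = -$143, a loss, but smaller than the $575 fixed cost the firm would lose by shutting down.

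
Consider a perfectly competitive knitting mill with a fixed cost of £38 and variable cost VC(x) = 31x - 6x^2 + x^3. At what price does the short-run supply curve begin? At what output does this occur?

£22 per unit, at x = 3

The shutdown price is the minimum of AVC. VC = 31x - 6x^2 + x^3, so AVC = 31 - 6x + x^2.
At the minimum of AVC, MC = AVC. MC = 31 - 12x + 3x^2; setting MC = AVC gives 2x^2 - 6x = 0, so x = 3. min AVC = 22.
For P < £22 the firm produces nothing.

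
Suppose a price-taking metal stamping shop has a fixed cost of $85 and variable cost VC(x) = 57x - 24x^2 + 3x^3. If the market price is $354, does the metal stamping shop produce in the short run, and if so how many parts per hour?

Produce at x = 9

Variable cost is VC = 57x - 24x^2 + 3x^3, so AVC = VC/x = 57 - 24x + 3x^2 and MC = dTC/dx = 57 - 48x + 9x^2.
The AVC parabola has its vertex at x = 24/6 = 4, where AVC = 57 - 24·4 + 3·4^2 = $9.
Since P = $354 ≥ min AVC = $9, price covers variable cost and the firm should produce.
Solving P = MC: -297 - 48x + 9x^2 = 0 ⇒ x = -11/3 or 9. On the upward-sloping branch, x* = 9.
Check: AVC at x = 9 is $84 ≤ P, so revenue covers variable cost.
Profit = P·x − TC = 354·9 − 841 = $2345.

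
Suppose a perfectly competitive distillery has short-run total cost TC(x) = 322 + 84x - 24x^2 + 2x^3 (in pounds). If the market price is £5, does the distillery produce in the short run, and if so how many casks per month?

Variable cost is VC = 84x - 24x^2 + 2x^3, so AVC = VC/x = 84 - 24x + 2x^2 and MC = dTC/dx = 84 - 48x + 6x^2.
AVC is minimized where dAVC/dx = -24 + 4x = 0, at x = 6; min AVC = 84 - 24·6 + 2·6^2 = £12.
P = £5 lies below min AVC = £12; no output level covers variable cost.
Shutting down limits the loss to fixed cost, £322.

Shut down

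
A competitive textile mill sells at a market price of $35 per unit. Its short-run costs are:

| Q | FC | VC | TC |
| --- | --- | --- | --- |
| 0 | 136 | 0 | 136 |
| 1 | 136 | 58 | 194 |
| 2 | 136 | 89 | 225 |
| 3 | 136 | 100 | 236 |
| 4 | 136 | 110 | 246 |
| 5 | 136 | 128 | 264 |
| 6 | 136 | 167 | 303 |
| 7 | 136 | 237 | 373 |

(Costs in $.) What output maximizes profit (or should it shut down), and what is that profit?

Tabulate TR − TC: Q=0: -136; Q=1: -159; Q=2: -155; Q=3: -131; Q=4: -106; Q=5: -89; Q=6: -93; Q=7: -128.
Profit is maximized at Q = 5. AVC there is 128/5 = $25.60 ≤ P, so producing beats shutting down (which would give -$136).

Q = 5; profit = -$89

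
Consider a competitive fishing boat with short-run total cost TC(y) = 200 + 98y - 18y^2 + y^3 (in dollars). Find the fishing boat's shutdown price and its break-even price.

AVC = 98 - 18y + y^2; minimized at y = 9, giving min AVC = $17. That is the shutdown price.
ATC = 200/y + 98 - 18y + y^2. Setting dATC/dy = −200/y^2 − 18 + 2y = 0 gives y = 10 (since 2·10^3 − 18·10^2 = 200).
min ATC = 200/10 + 98 − 18·10 + 10^2 = $38. That is the break-even price.
For $17 ≤ P < $38 the firm produces at a loss; below $17 it shuts down.

Shutdown price = $17; break-even price = $38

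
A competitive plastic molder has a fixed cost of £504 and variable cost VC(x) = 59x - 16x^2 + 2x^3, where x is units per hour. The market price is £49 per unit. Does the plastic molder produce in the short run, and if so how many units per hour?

Produce at x = 5

From TC, MC = TC'(x) = 59 - 32x + 6x^2 and AVC = VC/x = 59 - 16x + 2x^2.
AVC hits its minimum where MC = AVC, at x = 4, giving min AVC = 59 - 16·4 + 2·4^2 = £27.
P = £49 exceeds min AVC = £27, so the firm stays open.
P = MC gives 10 - 32x + 6x^2 = 0, with roots 1/3 and 5. Take the larger (rising MC): x* = 5.
Check: AVC at x = 5 is £29 ≤ P, so revenue covers variable cost.
Profit = P·x − TC = 49·5 − 649 = -£404, a loss, but smaller than the £504 fixed cost the firm would lose by shutting down.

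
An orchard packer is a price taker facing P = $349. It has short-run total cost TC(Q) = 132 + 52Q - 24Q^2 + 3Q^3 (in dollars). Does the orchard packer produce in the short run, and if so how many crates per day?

From TC, MC = TC'(Q) = 52 - 48Q + 9Q^2 and AVC = VC/Q = 52 - 24Q + 3Q^2.
AVC is minimized where dAVC/dQ = -24 + 6Q = 0, at Q = 4; min AVC = 52 - 24·4 + 3·4^2 = $4.
Because $349 ≥ $4, revenue can cover variable cost; the firm operates.
Solving P = MC: -297 - 48Q + 9Q^2 = 0 ⇒ Q = -11/3 or 9. On the upward-sloping branch, Q* = 9.
Check: AVC at Q = 9 is $79 ≤ P, so revenue covers variable cost.
Profit = P·Q − TC = 349·9 − 843 = $2298.

Produce at Q = 9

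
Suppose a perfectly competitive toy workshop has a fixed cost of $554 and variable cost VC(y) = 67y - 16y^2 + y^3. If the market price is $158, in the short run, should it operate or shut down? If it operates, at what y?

Produce at y = 13

Variable cost is VC = 67y - 16y^2 + y^3, so AVC = VC/y = 67 - 16y + y^2 and MC = dTC/dy = 67 - 32y + 3y^2.
The AVC parabola has its vertex at y = 16/2 = 8, where AVC = 67 - 16·8 + 8^2 = $3.
Because $158 ≥ $3, revenue can cover variable cost; the firm operates.
P = MC gives -91 - 32y + 3y^2 = 0, with roots -7/3 and 13. Take the larger (rising MC): y* = 13.
Check: AVC at y = 13 is $28 ≤ P, so revenue covers variable cost.
Profit = P·y − TC = 158·13 − 918 = $1136.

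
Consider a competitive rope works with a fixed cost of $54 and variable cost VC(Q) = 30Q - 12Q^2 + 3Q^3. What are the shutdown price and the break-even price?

Shutdown price = min AVC. AVC = 30 - 12Q + 3Q^2, with vertex at Q = 2 and minimum $18.
ATC = 54/Q + 30 - 12Q + 3Q^2. Setting dATC/dQ = −54/Q^2 − 12 + 6Q = 0 gives Q = 3 (since 6·3^3 − 12·3^2 = 54).
min ATC = 54/3 + 30 − 12·3 + 3·3^2 = $39. That is the break-even price.
Between these two prices the firm operates at a loss; above $39 it earns a profit.

Shutdown price = $18; break-even price = $39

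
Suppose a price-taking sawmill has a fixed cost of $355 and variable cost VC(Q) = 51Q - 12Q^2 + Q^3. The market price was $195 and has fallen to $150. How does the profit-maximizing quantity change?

MC = 51 - 24Q + 3Q^2; the shutdown threshold is min AVC = $15 (at Q = 6).
At P = $195 ≥ min AVC, set P = MC on the rising branch: Q = 12.
At P = $150 ≥ min AVC, set P = MC: Q = 11. The firm stays open but cuts output.

Output falls from 12 to 11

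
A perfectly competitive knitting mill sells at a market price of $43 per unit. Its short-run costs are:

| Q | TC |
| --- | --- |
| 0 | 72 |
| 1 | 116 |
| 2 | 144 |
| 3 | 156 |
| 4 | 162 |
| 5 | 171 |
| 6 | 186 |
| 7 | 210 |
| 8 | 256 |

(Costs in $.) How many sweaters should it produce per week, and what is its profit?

Q = 7; profit = $91

Compute π = P·Q − TC at each output: Q=0: -72; Q=1: -73; Q=2: -58; Q=3: -27; Q=4: 10; Q=5: 44; Q=6: 72; Q=7: 91; Q=8: 88.
Profit is maximized at Q = 7. AVC there is 138/7 = $19.71 ≤ P, so producing beats shutting down (which would give -$72).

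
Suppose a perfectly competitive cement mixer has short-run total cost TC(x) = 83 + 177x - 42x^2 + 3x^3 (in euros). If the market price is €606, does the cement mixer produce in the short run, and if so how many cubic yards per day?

Variable cost is VC = 177x - 42x^2 + 3x^3, so AVC = VC/x = 177 - 42x + 3x^2 and MC = dTC/dx = 177 - 84x + 9x^2.
AVC is minimized where dAVC/dx = -42 + 6x = 0, at x = 7; min AVC = 177 - 42·7 + 3·7^2 = €30.
Because €606 ≥ €30, revenue can cover variable cost; the firm operates.
Solving P = MC: -429 - 84x + 9x^2 = 0 ⇒ x = -11/3 or 13. On the upward-sloping branch, x* = 13.
Check: AVC at x = 13 is €138 ≤ P, so revenue covers variable cost.
Profit = P·x − TC = 606·13 − 1877 = €6001.

Produce at x = 13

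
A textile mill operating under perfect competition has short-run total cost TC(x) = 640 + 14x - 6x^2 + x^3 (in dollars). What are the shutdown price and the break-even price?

Shutdown price = min AVC. AVC = 14 - 6x + x^2, with vertex at x = 3 and minimum $5.
ATC = 640/x + 14 - 6x + x^2. Setting dATC/dx = −640/x^2 − 6 + 2x = 0 gives x = 8 (since 2·8^3 − 6·8^2 = 640).
min ATC = 640/8 + 14 − 6·8 + 8^2 = $110. That is the break-even price.
Between these two prices the firm operates at a loss; above $110 it earns a profit.

Shutdown price = $5; break-even price = $110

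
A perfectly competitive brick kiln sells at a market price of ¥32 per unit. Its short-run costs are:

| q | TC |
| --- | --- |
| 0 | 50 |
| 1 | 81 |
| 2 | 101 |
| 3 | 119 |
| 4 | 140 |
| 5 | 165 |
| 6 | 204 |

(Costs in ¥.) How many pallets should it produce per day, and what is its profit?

Profit at each row (π = 32q − TC): q=0: -50; q=1: -49; q=2: -37; q=3: -23; q=4: -12; q=5: -5; q=6: -12.
Profit is maximized at q = 5. AVC there is 115/5 = ¥23 ≤ P, so producing beats shutting down (which would give -¥50).

q = 5; profit = -¥5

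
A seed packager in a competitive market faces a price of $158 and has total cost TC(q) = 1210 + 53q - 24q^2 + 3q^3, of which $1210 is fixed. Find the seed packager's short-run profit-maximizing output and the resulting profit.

Profit = -$328 at q = 7

AVC = 53 - 24q + 3q^2 has its minimum $5 at q = 4; price $158 clears that bar, so the firm operates.
MC = 53 - 48q + 9q^2. Setting P = MC and taking the root on the rising branch gives q* = 7.
TR = 158·7 = 1106. TC = 1210 + 224 = 1434. Profit = 1106 − 1434 = -$328.
Shutting down would mean losing the fixed cost of $1210, so operating at a loss of $328 is better by $882.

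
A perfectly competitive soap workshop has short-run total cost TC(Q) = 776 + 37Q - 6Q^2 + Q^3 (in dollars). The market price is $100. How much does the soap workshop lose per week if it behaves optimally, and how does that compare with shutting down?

AVC = 37 - 6Q + Q^2; min AVC = $28 at Q = 3. Since P = $100 ≥ min AVC, the firm produces.
MC = 37 - 12Q + 3Q^2. Setting P = MC and taking the root on the rising branch gives Q* = 7.
TR = 100·7 = 700. TC = 776 + 308 = 1084. Profit = 700 − 1084 = -$384.
By producing, the firm covers all variable cost plus $392 of fixed cost; shutting down would lose the full $776.

Profit = -$384 at Q = 7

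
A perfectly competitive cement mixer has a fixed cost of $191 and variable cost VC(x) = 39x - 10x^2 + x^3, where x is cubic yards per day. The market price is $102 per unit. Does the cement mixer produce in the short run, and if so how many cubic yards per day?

Strip out fixed cost: VC = 39x - 10x^2 + x^3. Then AVC = 39 - 10x + x^2 and MC = 39 - 20x + 3x^2.
AVC is minimized where dAVC/dx = -10 + 2x = 0, at x = 5; min AVC = 39 - 10·5 + 5^2 = $14.
Since P = $102 ≥ min AVC = $14, price covers variable cost and the firm should produce.
Solving P = MC: -63 - 20x + 3x^2 = 0 ⇒ x = -7/3 or 9. On the upward-sloping branch, x* = 9.
Check: AVC at x = 9 is $30 ≤ P, so revenue covers variable cost.
Profit = P·x − TC = 102·9 − 461 = $457.

Produce at x = 9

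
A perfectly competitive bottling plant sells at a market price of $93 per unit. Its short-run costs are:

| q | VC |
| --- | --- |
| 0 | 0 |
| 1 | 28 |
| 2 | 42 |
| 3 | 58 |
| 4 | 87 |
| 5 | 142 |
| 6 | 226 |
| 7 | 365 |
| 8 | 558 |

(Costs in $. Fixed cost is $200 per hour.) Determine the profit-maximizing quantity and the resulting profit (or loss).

q = 6; profit = $132

Profit at each row (π = 93q − TC): q=0: -200; q=1: -135; q=2: -56; q=3: 21; q=4: 85; q=5: 123; q=6: 132; q=7: 86; q=8: -14.
Profit is maximized at q = 6. AVC there is 226/6 = $37.67 ≤ P, so producing beats shutting down (which would give -$200).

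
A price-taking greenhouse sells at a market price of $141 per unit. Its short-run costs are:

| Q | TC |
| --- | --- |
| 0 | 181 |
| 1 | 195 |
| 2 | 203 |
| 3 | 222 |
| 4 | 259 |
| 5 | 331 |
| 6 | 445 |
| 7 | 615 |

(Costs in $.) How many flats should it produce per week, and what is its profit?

Compute π = P·Q − TC at each output: Q=0: -181; Q=1: -54; Q=2: 79; Q=3: 201; Q=4: 305; Q=5: 374; Q=6: 401; Q=7: 372.
Profit is maximized at Q = 6. AVC there is 264/6 = $44 ≤ P, so producing beats shutting down (which would give -$181).

Q = 6; profit = $401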